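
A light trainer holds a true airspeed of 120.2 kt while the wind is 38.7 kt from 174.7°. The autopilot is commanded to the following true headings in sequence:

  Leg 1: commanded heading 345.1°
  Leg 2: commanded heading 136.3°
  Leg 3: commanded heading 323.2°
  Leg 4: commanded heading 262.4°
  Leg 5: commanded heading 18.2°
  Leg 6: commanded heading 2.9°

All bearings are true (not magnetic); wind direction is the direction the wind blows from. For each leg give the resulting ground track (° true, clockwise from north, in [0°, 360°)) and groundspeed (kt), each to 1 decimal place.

Leg 1: track=347.4°, groundspeed=158.5 kt
Leg 2: track=121.3°, groundspeed=93.0 kt
Leg 3: track=330.7°, groundspeed=154.5 kt
Leg 4: track=280.5°, groundspeed=124.8 kt
Leg 5: track=12.5°, groundspeed=156.5 kt
Leg 6: track=0.9°, groundspeed=158.6 kt

Leg 1: heading 345.1°; drift +2.3° → track 347.4°, groundspeed 158.5 kt
Leg 2: heading 136.3°; drift -15.0° → track 121.3°, groundspeed 93.0 kt
Leg 3: heading 323.2°; drift +7.5° → track 330.7°, groundspeed 154.5 kt
Leg 4: heading 262.4°; drift +18.1° → track 280.5°, groundspeed 124.8 kt
Leg 5: heading 18.2°; drift -5.7° → track 12.5°, groundspeed 156.5 kt
Leg 6: heading 2.9°; drift -2.0° → track 0.9°, groundspeed 158.6 kt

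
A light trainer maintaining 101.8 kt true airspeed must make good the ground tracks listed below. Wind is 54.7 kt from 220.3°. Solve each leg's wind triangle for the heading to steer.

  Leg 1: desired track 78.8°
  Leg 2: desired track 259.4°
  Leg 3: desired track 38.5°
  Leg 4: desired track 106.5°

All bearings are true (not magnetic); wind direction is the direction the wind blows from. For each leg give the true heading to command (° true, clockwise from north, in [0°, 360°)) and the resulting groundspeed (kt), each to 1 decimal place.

Leg 1: heading=98.3°, groundspeed=138.7 kt
Leg 2: heading=239.6°, groundspeed=53.3 kt
Leg 3: heading=37.5°, groundspeed=156.5 kt
Leg 4: heading=135.9°, groundspeed=110.7 kt

Leg 1: desired track 78.8°; wind correction +19.5° → command heading 98.3°, groundspeed 138.7 kt
Leg 2: desired track 259.4°; wind correction -19.8° → command heading 239.6°, groundspeed 53.3 kt
Leg 3: desired track 38.5°; wind correction -1.0° → command heading 37.5°, groundspeed 156.5 kt
Leg 4: desired track 106.5°; wind correction +29.4° → command heading 135.9°, groundspeed 110.7 kt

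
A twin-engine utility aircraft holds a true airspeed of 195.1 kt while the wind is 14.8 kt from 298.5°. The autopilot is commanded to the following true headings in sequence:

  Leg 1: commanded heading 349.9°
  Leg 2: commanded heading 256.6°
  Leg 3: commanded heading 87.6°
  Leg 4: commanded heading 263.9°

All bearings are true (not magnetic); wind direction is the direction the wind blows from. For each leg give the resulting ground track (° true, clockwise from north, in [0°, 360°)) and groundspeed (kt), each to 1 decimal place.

Leg 1: track=353.5°, groundspeed=186.2 kt
Leg 2: track=253.5°, groundspeed=184.3 kt
Leg 3: track=89.7°, groundspeed=207.9 kt
Leg 4: track=261.3°, groundspeed=183.1 kt

Leg 1: heading 349.9°; drift +3.6° → track 353.5°, groundspeed 186.2 kt
Leg 2: heading 256.6°; drift -3.1° → track 253.5°, groundspeed 184.3 kt
Leg 3: heading 87.6°; drift +2.1° → track 89.7°, groundspeed 207.9 kt
Leg 4: heading 263.9°; drift -2.6° → track 261.3°, groundspeed 183.1 kt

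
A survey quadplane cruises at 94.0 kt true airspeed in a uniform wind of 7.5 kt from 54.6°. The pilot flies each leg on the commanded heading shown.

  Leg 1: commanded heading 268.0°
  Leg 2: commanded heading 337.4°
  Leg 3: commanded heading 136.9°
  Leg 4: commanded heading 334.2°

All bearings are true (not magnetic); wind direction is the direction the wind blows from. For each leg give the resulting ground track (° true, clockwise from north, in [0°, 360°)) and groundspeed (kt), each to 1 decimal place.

Leg 1: heading 268.0°; drift -2.4° → track 265.6°, groundspeed 100.3 kt
Leg 2: heading 337.4°; drift -4.5° → track 332.9°, groundspeed 92.6 kt
Leg 3: heading 136.9°; drift +4.6° → track 141.5°, groundspeed 93.3 kt
Leg 4: heading 334.2°; drift -4.6° → track 329.6°, groundspeed 93.0 kt

Leg 1: track=265.6°, groundspeed=100.3 kt
Leg 2: track=332.9°, groundspeed=92.6 kt
Leg 3: track=141.5°, groundspeed=93.3 kt
Leg 4: track=329.6°, groundspeed=93.0 kt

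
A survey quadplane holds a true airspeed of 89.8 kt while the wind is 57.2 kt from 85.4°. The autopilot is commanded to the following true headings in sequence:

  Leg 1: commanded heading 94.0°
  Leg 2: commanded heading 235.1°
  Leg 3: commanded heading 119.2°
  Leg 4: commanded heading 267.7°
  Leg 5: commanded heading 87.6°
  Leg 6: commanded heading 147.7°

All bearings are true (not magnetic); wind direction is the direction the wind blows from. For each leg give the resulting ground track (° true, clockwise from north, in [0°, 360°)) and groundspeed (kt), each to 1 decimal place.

Leg 1: track=108.4°, groundspeed=34.3 kt
Leg 2: track=246.8°, groundspeed=142.1 kt
Leg 3: track=156.2°, groundspeed=52.9 kt
Leg 4: track=266.8°, groundspeed=147.0 kt
Leg 5: track=91.4°, groundspeed=32.7 kt
Leg 6: track=186.4°, groundspeed=81.0 kt

Leg 1: heading 94.0°; drift +14.4° → track 108.4°, groundspeed 34.3 kt
Leg 2: heading 235.1°; drift +11.7° → track 246.8°, groundspeed 142.1 kt
Leg 3: heading 119.2°; drift +37.0° → track 156.2°, groundspeed 52.9 kt
Leg 4: heading 267.7°; drift -0.9° → track 266.8°, groundspeed 147.0 kt
Leg 5: heading 87.6°; drift +3.8° → track 91.4°, groundspeed 32.7 kt
Leg 6: heading 147.7°; drift +38.7° → track 186.4°, groundspeed 81.0 kt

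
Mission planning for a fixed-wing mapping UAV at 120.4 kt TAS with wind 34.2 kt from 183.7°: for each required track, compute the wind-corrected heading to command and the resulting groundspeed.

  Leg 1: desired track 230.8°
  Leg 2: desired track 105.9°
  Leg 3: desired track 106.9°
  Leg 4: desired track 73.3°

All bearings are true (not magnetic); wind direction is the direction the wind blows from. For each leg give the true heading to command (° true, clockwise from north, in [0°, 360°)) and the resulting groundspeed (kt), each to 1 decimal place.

Leg 1: desired track 230.8°; wind correction -12.0° → command heading 218.8°, groundspeed 94.5 kt
Leg 2: desired track 105.9°; wind correction +16.1° → command heading 122.0°, groundspeed 108.4 kt
Leg 3: desired track 106.9°; wind correction +16.1° → command heading 123.0°, groundspeed 107.9 kt
Leg 4: desired track 73.3°; wind correction +15.4° → command heading 88.7°, groundspeed 128.0 kt

Leg 1: heading=218.8°, groundspeed=94.5 kt
Leg 2: heading=122.0°, groundspeed=108.4 kt
Leg 3: heading=123.0°, groundspeed=107.9 kt
Leg 4: heading=88.7°, groundspeed=128.0 kt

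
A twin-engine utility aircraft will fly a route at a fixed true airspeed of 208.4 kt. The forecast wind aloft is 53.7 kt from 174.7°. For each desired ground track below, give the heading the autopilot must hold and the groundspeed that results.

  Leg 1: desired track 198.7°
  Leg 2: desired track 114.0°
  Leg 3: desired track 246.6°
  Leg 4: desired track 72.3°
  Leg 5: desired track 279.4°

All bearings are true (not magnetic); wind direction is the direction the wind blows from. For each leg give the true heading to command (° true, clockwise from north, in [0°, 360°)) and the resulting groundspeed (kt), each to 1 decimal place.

Leg 1: desired track 198.7°; wind correction -6.0° → command heading 192.7°, groundspeed 158.2 kt
Leg 2: desired track 114.0°; wind correction +13.0° → command heading 127.0°, groundspeed 176.8 kt
Leg 3: desired track 246.6°; wind correction -14.2° → command heading 232.4°, groundspeed 185.4 kt
Leg 4: desired track 72.3°; wind correction +14.6° → command heading 86.9°, groundspeed 213.2 kt
Leg 5: desired track 279.4°; wind correction -14.4° → command heading 265.0°, groundspeed 215.4 kt

Leg 1: heading=192.7°, groundspeed=158.2 kt
Leg 2: heading=127.0°, groundspeed=176.8 kt
Leg 3: heading=232.4°, groundspeed=185.4 kt
Leg 4: heading=86.9°, groundspeed=213.2 kt
Leg 5: heading=265.0°, groundspeed=215.4 kt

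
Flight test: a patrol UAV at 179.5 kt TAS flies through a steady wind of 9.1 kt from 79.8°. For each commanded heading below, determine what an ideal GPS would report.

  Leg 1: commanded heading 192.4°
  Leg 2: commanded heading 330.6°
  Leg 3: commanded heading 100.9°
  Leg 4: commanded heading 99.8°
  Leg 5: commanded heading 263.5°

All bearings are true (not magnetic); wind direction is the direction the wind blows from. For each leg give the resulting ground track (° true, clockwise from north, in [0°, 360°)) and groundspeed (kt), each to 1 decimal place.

Leg 1: heading 192.4°; drift +2.6° → track 195.0°, groundspeed 183.2 kt
Leg 2: heading 330.6°; drift -2.7° → track 327.9°, groundspeed 182.7 kt
Leg 3: heading 100.9°; drift +1.1° → track 102.0°, groundspeed 171.0 kt
Leg 4: heading 99.8°; drift +1.0° → track 100.8°, groundspeed 171.0 kt
Leg 5: heading 263.5°; drift -0.2° → track 263.3°, groundspeed 188.6 kt

Leg 1: track=195.0°, groundspeed=183.2 kt
Leg 2: track=327.9°, groundspeed=182.7 kt
Leg 3: track=102.0°, groundspeed=171.0 kt
Leg 4: track=100.8°, groundspeed=171.0 kt
Leg 5: track=263.3°, groundspeed=188.6 kt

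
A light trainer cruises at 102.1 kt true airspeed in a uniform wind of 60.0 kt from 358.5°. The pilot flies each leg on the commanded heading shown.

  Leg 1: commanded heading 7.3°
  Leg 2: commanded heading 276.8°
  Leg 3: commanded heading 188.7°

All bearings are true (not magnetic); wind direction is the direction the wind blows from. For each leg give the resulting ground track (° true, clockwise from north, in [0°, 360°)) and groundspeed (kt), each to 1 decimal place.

Leg 1: heading 7.3°; drift +12.1° → track 19.4°, groundspeed 43.8 kt
Leg 2: heading 276.8°; drift -32.4° → track 244.4°, groundspeed 110.7 kt
Leg 3: heading 188.7°; drift -3.8° → track 184.9°, groundspeed 161.5 kt

Leg 1: track=19.4°, groundspeed=43.8 kt
Leg 2: track=244.4°, groundspeed=110.7 kt
Leg 3: track=184.9°, groundspeed=161.5 kt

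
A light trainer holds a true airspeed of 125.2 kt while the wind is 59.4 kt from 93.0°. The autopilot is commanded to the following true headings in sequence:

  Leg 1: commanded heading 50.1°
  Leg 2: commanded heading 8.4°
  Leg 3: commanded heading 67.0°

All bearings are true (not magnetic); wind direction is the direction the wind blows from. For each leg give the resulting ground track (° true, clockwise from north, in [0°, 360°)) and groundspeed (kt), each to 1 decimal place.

Leg 1: track=23.8°, groundspeed=91.1 kt
Leg 2: track=342.1°, groundspeed=133.4 kt
Leg 3: track=47.1°, groundspeed=76.4 kt

Leg 1: heading 50.1°; drift -26.3° → track 23.8°, groundspeed 91.1 kt
Leg 2: heading 8.4°; drift -26.3° → track 342.1°, groundspeed 133.4 kt
Leg 3: heading 67.0°; drift -19.9° → track 47.1°, groundspeed 76.4 kt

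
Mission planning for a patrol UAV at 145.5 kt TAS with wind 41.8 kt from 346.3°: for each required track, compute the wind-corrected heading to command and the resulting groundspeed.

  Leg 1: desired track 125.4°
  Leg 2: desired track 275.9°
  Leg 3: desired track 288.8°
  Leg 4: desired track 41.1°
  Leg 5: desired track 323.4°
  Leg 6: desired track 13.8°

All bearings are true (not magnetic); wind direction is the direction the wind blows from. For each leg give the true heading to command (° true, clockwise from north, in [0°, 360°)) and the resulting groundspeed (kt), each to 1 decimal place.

Leg 1: heading=114.6°, groundspeed=174.5 kt
Leg 2: heading=291.6°, groundspeed=126.0 kt
Leg 3: heading=302.8°, groundspeed=118.7 kt
Leg 4: heading=27.5°, groundspeed=117.3 kt
Leg 5: heading=329.8°, groundspeed=106.1 kt
Leg 6: heading=6.2°, groundspeed=107.1 kt

Leg 1: desired track 125.4°; wind correction -10.8° → command heading 114.6°, groundspeed 174.5 kt
Leg 2: desired track 275.9°; wind correction +15.7° → command heading 291.6°, groundspeed 126.0 kt
Leg 3: desired track 288.8°; wind correction +14.0° → command heading 302.8°, groundspeed 118.7 kt
Leg 4: desired track 41.1°; wind correction -13.6° → command heading 27.5°, groundspeed 117.3 kt
Leg 5: desired track 323.4°; wind correction +6.4° → command heading 329.8°, groundspeed 106.1 kt
Leg 6: desired track 13.8°; wind correction -7.6° → command heading 6.2°, groundspeed 107.1 kt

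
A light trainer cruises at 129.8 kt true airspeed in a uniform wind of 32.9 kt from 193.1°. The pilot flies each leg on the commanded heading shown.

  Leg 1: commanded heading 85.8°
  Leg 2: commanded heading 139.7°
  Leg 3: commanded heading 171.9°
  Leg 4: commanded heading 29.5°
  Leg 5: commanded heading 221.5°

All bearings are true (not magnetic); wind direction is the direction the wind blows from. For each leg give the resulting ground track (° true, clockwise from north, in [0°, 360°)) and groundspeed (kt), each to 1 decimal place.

Leg 1: track=73.1°, groundspeed=143.1 kt
Leg 2: track=126.2°, groundspeed=113.3 kt
Leg 3: track=165.1°, groundspeed=99.8 kt
Leg 4: track=26.2°, groundspeed=161.6 kt
Leg 5: track=230.3°, groundspeed=102.1 kt

Leg 1: heading 85.8°; drift -12.7° → track 73.1°, groundspeed 143.1 kt
Leg 2: heading 139.7°; drift -13.5° → track 126.2°, groundspeed 113.3 kt
Leg 3: heading 171.9°; drift -6.8° → track 165.1°, groundspeed 99.8 kt
Leg 4: heading 29.5°; drift -3.3° → track 26.2°, groundspeed 161.6 kt
Leg 5: heading 221.5°; drift +8.8° → track 230.3°, groundspeed 102.1 kt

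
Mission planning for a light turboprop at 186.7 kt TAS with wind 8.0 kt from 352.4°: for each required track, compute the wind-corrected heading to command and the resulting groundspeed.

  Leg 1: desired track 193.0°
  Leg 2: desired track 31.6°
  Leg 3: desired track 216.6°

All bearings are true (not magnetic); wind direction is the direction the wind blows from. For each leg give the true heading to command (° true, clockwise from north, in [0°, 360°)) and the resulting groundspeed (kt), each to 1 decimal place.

Leg 1: desired track 193.0°; wind correction +0.9° → command heading 193.9°, groundspeed 194.2 kt
Leg 2: desired track 31.6°; wind correction -1.6° → command heading 30.0°, groundspeed 180.4 kt
Leg 3: desired track 216.6°; wind correction +1.7° → command heading 218.3°, groundspeed 192.4 kt

Leg 1: heading=193.9°, groundspeed=194.2 kt
Leg 2: heading=30.0°, groundspeed=180.4 kt
Leg 3: heading=218.3°, groundspeed=192.4 kt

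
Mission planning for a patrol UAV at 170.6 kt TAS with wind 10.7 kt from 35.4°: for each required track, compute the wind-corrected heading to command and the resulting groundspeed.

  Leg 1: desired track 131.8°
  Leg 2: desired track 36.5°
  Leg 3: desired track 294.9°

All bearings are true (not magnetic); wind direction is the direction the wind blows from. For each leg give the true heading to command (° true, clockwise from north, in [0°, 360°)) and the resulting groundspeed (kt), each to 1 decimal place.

Leg 1: desired track 131.8°; wind correction -3.6° → command heading 128.2°, groundspeed 171.5 kt
Leg 2: desired track 36.5°; wind correction -0.1° → command heading 36.4°, groundspeed 159.9 kt
Leg 3: desired track 294.9°; wind correction +3.5° → command heading 298.4°, groundspeed 172.2 kt

Leg 1: heading=128.2°, groundspeed=171.5 kt
Leg 2: heading=36.4°, groundspeed=159.9 kt
Leg 3: heading=298.4°, groundspeed=172.2 kt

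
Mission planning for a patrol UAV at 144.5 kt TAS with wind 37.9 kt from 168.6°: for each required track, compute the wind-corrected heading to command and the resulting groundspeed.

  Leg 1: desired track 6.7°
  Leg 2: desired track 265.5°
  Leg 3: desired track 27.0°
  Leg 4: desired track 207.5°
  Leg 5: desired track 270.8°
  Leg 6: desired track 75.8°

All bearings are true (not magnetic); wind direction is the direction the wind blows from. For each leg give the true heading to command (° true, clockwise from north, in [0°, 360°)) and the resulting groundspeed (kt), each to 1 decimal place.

Leg 1: heading=11.4°, groundspeed=180.0 kt
Leg 2: heading=250.4°, groundspeed=144.1 kt
Leg 3: heading=36.4°, groundspeed=172.3 kt
Leg 4: heading=198.0°, groundspeed=113.0 kt
Leg 5: heading=255.9°, groundspeed=147.7 kt
Leg 6: heading=91.0°, groundspeed=141.3 kt

Leg 1: desired track 6.7°; wind correction +4.7° → command heading 11.4°, groundspeed 180.0 kt
Leg 2: desired track 265.5°; wind correction -15.1° → command heading 250.4°, groundspeed 144.1 kt
Leg 3: desired track 27.0°; wind correction +9.4° → command heading 36.4°, groundspeed 172.3 kt
Leg 4: desired track 207.5°; wind correction -9.5° → command heading 198.0°, groundspeed 113.0 kt
Leg 5: desired track 270.8°; wind correction -14.9° → command heading 255.9°, groundspeed 147.7 kt
Leg 6: desired track 75.8°; wind correction +15.2° → command heading 91.0°, groundspeed 141.3 kt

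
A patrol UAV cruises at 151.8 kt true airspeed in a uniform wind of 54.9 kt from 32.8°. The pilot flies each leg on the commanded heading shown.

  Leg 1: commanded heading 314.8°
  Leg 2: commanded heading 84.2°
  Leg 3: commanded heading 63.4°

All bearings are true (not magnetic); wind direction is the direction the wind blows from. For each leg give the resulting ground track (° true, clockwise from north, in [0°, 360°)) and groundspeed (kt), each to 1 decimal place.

Leg 1: heading 314.8°; drift -20.9° → track 293.9°, groundspeed 150.3 kt
Leg 2: heading 84.2°; drift +20.1° → track 104.3°, groundspeed 125.1 kt
Leg 3: heading 63.4°; drift +15.0° → track 78.4°, groundspeed 108.2 kt

Leg 1: track=293.9°, groundspeed=150.3 kt
Leg 2: track=104.3°, groundspeed=125.1 kt
Leg 3: track=78.4°, groundspeed=108.2 kt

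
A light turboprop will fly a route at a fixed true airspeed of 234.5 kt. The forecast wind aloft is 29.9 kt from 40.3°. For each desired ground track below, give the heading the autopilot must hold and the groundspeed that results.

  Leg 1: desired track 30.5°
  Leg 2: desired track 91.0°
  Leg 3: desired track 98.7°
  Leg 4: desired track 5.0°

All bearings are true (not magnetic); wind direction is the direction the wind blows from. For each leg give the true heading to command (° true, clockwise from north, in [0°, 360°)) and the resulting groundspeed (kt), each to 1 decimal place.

Leg 1: desired track 30.5°; wind correction +1.2° → command heading 31.7°, groundspeed 205.0 kt
Leg 2: desired track 91.0°; wind correction -5.7° → command heading 85.3°, groundspeed 214.4 kt
Leg 3: desired track 98.7°; wind correction -6.2° → command heading 92.5°, groundspeed 217.4 kt
Leg 4: desired track 5.0°; wind correction +4.2° → command heading 9.2°, groundspeed 209.5 kt

Leg 1: heading=31.7°, groundspeed=205.0 kt
Leg 2: heading=85.3°, groundspeed=214.4 kt
Leg 3: heading=92.5°, groundspeed=217.4 kt
Leg 4: heading=9.2°, groundspeed=209.5 kt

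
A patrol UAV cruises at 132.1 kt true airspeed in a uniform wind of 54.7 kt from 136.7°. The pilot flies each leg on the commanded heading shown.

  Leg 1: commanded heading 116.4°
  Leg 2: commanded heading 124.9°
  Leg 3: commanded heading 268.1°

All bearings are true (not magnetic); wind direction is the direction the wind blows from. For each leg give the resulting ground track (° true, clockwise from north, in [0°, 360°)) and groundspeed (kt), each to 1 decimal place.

Leg 1: track=103.2°, groundspeed=83.0 kt
Leg 2: track=116.8°, groundspeed=79.3 kt
Leg 3: track=281.8°, groundspeed=173.2 kt

Leg 1: heading 116.4°; drift -13.2° → track 103.2°, groundspeed 83.0 kt
Leg 2: heading 124.9°; drift -8.1° → track 116.8°, groundspeed 79.3 kt
Leg 3: heading 268.1°; drift +13.7° → track 281.8°, groundspeed 173.2 kt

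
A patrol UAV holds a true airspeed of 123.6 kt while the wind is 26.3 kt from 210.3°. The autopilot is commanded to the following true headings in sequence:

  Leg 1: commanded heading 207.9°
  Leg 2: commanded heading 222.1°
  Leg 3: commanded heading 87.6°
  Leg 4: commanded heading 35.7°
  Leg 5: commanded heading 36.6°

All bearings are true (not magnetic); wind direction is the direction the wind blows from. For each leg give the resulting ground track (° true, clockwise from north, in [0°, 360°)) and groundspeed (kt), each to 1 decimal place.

Leg 1: track=207.3°, groundspeed=97.3 kt
Leg 2: track=225.2°, groundspeed=98.0 kt
Leg 3: track=78.5°, groundspeed=139.6 kt
Leg 4: track=34.8°, groundspeed=149.8 kt
Leg 5: track=35.5°, groundspeed=149.8 kt

Leg 1: heading 207.9°; drift -0.6° → track 207.3°, groundspeed 97.3 kt
Leg 2: heading 222.1°; drift +3.1° → track 225.2°, groundspeed 98.0 kt
Leg 3: heading 87.6°; drift -9.1° → track 78.5°, groundspeed 139.6 kt
Leg 4: heading 35.7°; drift -0.9° → track 34.8°, groundspeed 149.8 kt
Leg 5: heading 36.6°; drift -1.1° → track 35.5°, groundspeed 149.8 kt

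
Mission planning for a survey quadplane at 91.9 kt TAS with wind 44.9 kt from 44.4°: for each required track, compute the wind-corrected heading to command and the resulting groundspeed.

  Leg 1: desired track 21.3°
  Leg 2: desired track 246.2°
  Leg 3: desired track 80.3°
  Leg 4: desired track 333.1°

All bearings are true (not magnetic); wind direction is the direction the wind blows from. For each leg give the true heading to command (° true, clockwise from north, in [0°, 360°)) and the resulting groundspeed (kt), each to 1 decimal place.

Leg 1: desired track 21.3°; wind correction +11.1° → command heading 32.4°, groundspeed 48.9 kt
Leg 2: desired track 246.2°; wind correction +10.5° → command heading 256.7°, groundspeed 132.1 kt
Leg 3: desired track 80.3°; wind correction -16.6° → command heading 63.7°, groundspeed 51.7 kt
Leg 4: desired track 333.1°; wind correction +27.6° → command heading 0.7°, groundspeed 67.1 kt

Leg 1: heading=32.4°, groundspeed=48.9 kt
Leg 2: heading=256.7°, groundspeed=132.1 kt
Leg 3: heading=63.7°, groundspeed=51.7 kt
Leg 4: heading=0.7°, groundspeed=67.1 kt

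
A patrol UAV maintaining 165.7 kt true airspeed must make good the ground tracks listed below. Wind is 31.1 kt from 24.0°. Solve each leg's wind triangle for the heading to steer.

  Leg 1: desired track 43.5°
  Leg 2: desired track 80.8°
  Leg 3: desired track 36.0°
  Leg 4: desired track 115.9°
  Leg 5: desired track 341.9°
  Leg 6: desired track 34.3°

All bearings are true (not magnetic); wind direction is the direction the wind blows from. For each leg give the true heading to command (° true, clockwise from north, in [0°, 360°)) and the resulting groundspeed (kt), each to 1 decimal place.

Leg 1: heading=39.9°, groundspeed=136.1 kt
Leg 2: heading=71.8°, groundspeed=146.6 kt
Leg 3: heading=33.8°, groundspeed=135.2 kt
Leg 4: heading=105.1°, groundspeed=163.8 kt
Leg 5: heading=349.1°, groundspeed=141.3 kt
Leg 6: heading=32.4°, groundspeed=135.0 kt

Leg 1: desired track 43.5°; wind correction -3.6° → command heading 39.9°, groundspeed 136.1 kt
Leg 2: desired track 80.8°; wind correction -9.0° → command heading 71.8°, groundspeed 146.6 kt
Leg 3: desired track 36.0°; wind correction -2.2° → command heading 33.8°, groundspeed 135.2 kt
Leg 4: desired track 115.9°; wind correction -10.8° → command heading 105.1°, groundspeed 163.8 kt
Leg 5: desired track 341.9°; wind correction +7.2° → command heading 349.1°, groundspeed 141.3 kt
Leg 6: desired track 34.3°; wind correction -1.9° → command heading 32.4°, groundspeed 135.0 kt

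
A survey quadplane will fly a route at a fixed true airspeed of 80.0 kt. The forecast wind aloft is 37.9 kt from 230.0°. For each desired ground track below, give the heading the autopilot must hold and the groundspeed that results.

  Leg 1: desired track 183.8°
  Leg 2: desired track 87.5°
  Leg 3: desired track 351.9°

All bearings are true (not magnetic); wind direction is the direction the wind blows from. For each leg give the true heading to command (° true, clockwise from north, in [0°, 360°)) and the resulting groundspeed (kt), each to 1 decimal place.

Leg 1: heading=203.8°, groundspeed=48.9 kt
Leg 2: heading=104.3°, groundspeed=106.7 kt
Leg 3: heading=328.2°, groundspeed=93.3 kt

Leg 1: desired track 183.8°; wind correction +20.0° → command heading 203.8°, groundspeed 48.9 kt
Leg 2: desired track 87.5°; wind correction +16.8° → command heading 104.3°, groundspeed 106.7 kt
Leg 3: desired track 351.9°; wind correction -23.7° → command heading 328.2°, groundspeed 93.3 kt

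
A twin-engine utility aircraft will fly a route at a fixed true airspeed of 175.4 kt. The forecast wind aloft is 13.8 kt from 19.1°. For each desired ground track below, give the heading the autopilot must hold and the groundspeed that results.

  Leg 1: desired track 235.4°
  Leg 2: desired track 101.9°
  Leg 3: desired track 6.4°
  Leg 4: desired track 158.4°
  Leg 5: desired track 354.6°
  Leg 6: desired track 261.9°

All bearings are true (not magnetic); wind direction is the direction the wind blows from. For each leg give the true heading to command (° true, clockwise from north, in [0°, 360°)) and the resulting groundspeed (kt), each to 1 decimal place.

Leg 1: heading=238.1°, groundspeed=186.3 kt
Leg 2: heading=97.4°, groundspeed=173.1 kt
Leg 3: heading=7.4°, groundspeed=161.9 kt
Leg 4: heading=155.5°, groundspeed=185.6 kt
Leg 5: heading=356.5°, groundspeed=162.7 kt
Leg 6: heading=265.9°, groundspeed=181.3 kt

Leg 1: desired track 235.4°; wind correction +2.7° → command heading 238.1°, groundspeed 186.3 kt
Leg 2: desired track 101.9°; wind correction -4.5° → command heading 97.4°, groundspeed 173.1 kt
Leg 3: desired track 6.4°; wind correction +1.0° → command heading 7.4°, groundspeed 161.9 kt
Leg 4: desired track 158.4°; wind correction -2.9° → command heading 155.5°, groundspeed 185.6 kt
Leg 5: desired track 354.6°; wind correction +1.9° → command heading 356.5°, groundspeed 162.7 kt
Leg 6: desired track 261.9°; wind correction +4.0° → command heading 265.9°, groundspeed 181.3 kt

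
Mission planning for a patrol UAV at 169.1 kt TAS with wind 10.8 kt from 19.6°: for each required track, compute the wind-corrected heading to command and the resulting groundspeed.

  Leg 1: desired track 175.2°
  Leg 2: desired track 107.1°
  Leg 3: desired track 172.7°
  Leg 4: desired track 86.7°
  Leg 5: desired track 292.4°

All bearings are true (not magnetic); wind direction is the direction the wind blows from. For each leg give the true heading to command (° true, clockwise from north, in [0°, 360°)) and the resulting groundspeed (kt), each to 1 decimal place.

Leg 1: heading=173.7°, groundspeed=178.9 kt
Leg 2: heading=103.4°, groundspeed=168.3 kt
Leg 3: heading=171.0°, groundspeed=178.7 kt
Leg 4: heading=83.3°, groundspeed=164.6 kt
Leg 5: heading=296.1°, groundspeed=168.2 kt

Leg 1: desired track 175.2°; wind correction -1.5° → command heading 173.7°, groundspeed 178.9 kt
Leg 2: desired track 107.1°; wind correction -3.7° → command heading 103.4°, groundspeed 168.3 kt
Leg 3: desired track 172.7°; wind correction -1.7° → command heading 171.0°, groundspeed 178.7 kt
Leg 4: desired track 86.7°; wind correction -3.4° → command heading 83.3°, groundspeed 164.6 kt
Leg 5: desired track 292.4°; wind correction +3.7° → command heading 296.1°, groundspeed 168.2 kt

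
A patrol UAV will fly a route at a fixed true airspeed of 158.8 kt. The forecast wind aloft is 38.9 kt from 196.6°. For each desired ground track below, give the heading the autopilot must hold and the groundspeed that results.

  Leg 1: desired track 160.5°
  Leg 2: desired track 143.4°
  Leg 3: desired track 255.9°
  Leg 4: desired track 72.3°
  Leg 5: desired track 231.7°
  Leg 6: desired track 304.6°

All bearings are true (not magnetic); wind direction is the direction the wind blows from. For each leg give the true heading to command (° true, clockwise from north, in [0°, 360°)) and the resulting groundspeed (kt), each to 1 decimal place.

Leg 1: desired track 160.5°; wind correction +8.3° → command heading 168.8°, groundspeed 125.7 kt
Leg 2: desired track 143.4°; wind correction +11.3° → command heading 154.7°, groundspeed 132.4 kt
Leg 3: desired track 255.9°; wind correction -12.2° → command heading 243.7°, groundspeed 135.4 kt
Leg 4: desired track 72.3°; wind correction +11.7° → command heading 84.0°, groundspeed 177.4 kt
Leg 5: desired track 231.7°; wind correction -8.1° → command heading 223.6°, groundspeed 125.4 kt
Leg 6: desired track 304.6°; wind correction -13.5° → command heading 291.1°, groundspeed 166.5 kt

Leg 1: heading=168.8°, groundspeed=125.7 kt
Leg 2: heading=154.7°, groundspeed=132.4 kt
Leg 3: heading=243.7°, groundspeed=135.4 kt
Leg 4: heading=84.0°, groundspeed=177.4 kt
Leg 5: heading=223.6°, groundspeed=125.4 kt
Leg 6: heading=291.1°, groundspeed=166.5 kt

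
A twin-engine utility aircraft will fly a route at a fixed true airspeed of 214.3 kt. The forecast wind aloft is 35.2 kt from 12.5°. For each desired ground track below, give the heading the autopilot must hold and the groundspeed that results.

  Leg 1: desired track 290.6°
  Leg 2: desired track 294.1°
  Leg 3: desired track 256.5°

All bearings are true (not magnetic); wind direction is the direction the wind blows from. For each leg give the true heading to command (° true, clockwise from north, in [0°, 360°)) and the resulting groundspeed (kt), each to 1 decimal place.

Leg 1: heading=300.0°, groundspeed=206.5 kt
Leg 2: heading=303.4°, groundspeed=204.4 kt
Leg 3: heading=265.0°, groundspeed=227.4 kt

Leg 1: desired track 290.6°; wind correction +9.4° → command heading 300.0°, groundspeed 206.5 kt
Leg 2: desired track 294.1°; wind correction +9.3° → command heading 303.4°, groundspeed 204.4 kt
Leg 3: desired track 256.5°; wind correction +8.5° → command heading 265.0°, groundspeed 227.4 kt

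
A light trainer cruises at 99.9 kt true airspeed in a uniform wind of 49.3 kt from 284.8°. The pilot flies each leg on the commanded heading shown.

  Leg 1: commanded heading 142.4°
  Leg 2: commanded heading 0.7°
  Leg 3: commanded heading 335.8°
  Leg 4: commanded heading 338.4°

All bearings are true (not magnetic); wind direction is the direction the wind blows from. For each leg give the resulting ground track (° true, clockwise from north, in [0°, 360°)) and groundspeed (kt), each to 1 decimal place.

Leg 1: track=130.2°, groundspeed=142.2 kt
Leg 2: track=29.2°, groundspeed=100.1 kt
Leg 3: track=4.9°, groundspeed=78.8 kt
Leg 4: track=7.7°, groundspeed=81.0 kt

Leg 1: heading 142.4°; drift -12.2° → track 130.2°, groundspeed 142.2 kt
Leg 2: heading 0.7°; drift +28.5° → track 29.2°, groundspeed 100.1 kt
Leg 3: heading 335.8°; drift +29.1° → track 4.9°, groundspeed 78.8 kt
Leg 4: heading 338.4°; drift +29.3° → track 7.7°, groundspeed 81.0 kt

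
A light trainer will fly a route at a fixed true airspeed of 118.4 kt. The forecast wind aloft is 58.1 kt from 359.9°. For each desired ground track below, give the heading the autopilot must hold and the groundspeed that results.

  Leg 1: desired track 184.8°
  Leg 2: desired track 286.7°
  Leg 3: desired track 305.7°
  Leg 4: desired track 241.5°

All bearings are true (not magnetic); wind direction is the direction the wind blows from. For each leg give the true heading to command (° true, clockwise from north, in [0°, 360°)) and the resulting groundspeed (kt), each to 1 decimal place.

Leg 1: desired track 184.8°; wind correction +2.4° → command heading 187.2°, groundspeed 176.2 kt
Leg 2: desired track 286.7°; wind correction +28.0° → command heading 314.7°, groundspeed 87.7 kt
Leg 3: desired track 305.7°; wind correction +23.5° → command heading 329.2°, groundspeed 74.6 kt
Leg 4: desired track 241.5°; wind correction +25.6° → command heading 267.1°, groundspeed 134.4 kt

Leg 1: heading=187.2°, groundspeed=176.2 kt
Leg 2: heading=314.7°, groundspeed=87.7 kt
Leg 3: heading=329.2°, groundspeed=74.6 kt
Leg 4: heading=267.1°, groundspeed=134.4 kt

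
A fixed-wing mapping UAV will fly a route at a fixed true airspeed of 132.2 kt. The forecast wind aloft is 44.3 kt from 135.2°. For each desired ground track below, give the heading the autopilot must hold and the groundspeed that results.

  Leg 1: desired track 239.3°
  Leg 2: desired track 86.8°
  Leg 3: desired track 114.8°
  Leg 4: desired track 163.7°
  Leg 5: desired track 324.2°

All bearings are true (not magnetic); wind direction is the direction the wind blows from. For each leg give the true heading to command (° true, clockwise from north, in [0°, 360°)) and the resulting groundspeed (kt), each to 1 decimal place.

Leg 1: heading=220.3°, groundspeed=135.8 kt
Leg 2: heading=101.3°, groundspeed=98.6 kt
Leg 3: heading=121.5°, groundspeed=89.8 kt
Leg 4: heading=154.5°, groundspeed=91.6 kt
Leg 5: heading=327.2°, groundspeed=175.8 kt

Leg 1: desired track 239.3°; wind correction -19.0° → command heading 220.3°, groundspeed 135.8 kt
Leg 2: desired track 86.8°; wind correction +14.5° → command heading 101.3°, groundspeed 98.6 kt
Leg 3: desired track 114.8°; wind correction +6.7° → command heading 121.5°, groundspeed 89.8 kt
Leg 4: desired track 163.7°; wind correction -9.2° → command heading 154.5°, groundspeed 91.6 kt
Leg 5: desired track 324.2°; wind correction +3.0° → command heading 327.2°, groundspeed 175.8 kt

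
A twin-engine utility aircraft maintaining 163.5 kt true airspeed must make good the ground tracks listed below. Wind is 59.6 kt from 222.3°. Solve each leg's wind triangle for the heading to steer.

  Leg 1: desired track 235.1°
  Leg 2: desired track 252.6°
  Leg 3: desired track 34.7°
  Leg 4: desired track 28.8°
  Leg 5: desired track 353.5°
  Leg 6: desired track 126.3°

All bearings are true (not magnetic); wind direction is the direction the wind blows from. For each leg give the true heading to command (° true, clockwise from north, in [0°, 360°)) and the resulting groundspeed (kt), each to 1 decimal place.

Leg 1: heading=230.5°, groundspeed=104.8 kt
Leg 2: heading=242.0°, groundspeed=109.3 kt
Leg 3: heading=31.9°, groundspeed=222.4 kt
Leg 4: heading=23.9°, groundspeed=220.9 kt
Leg 5: heading=337.6°, groundspeed=196.5 kt
Leg 6: heading=147.6°, groundspeed=158.6 kt

Leg 1: desired track 235.1°; wind correction -4.6° → command heading 230.5°, groundspeed 104.8 kt
Leg 2: desired track 252.6°; wind correction -10.6° → command heading 242.0°, groundspeed 109.3 kt
Leg 3: desired track 34.7°; wind correction -2.8° → command heading 31.9°, groundspeed 222.4 kt
Leg 4: desired track 28.8°; wind correction -4.9° → command heading 23.9°, groundspeed 220.9 kt
Leg 5: desired track 353.5°; wind correction -15.9° → command heading 337.6°, groundspeed 196.5 kt
Leg 6: desired track 126.3°; wind correction +21.3° → command heading 147.6°, groundspeed 158.6 kt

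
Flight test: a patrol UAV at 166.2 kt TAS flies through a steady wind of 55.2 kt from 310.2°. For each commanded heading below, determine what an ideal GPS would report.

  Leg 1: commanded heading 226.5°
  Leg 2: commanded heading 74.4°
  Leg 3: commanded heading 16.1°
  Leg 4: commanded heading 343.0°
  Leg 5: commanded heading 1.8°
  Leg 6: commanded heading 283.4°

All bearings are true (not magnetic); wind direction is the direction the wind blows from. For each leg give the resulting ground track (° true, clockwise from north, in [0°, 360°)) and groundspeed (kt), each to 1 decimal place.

Leg 1: heading 226.5°; drift -18.9° → track 207.6°, groundspeed 169.3 kt
Leg 2: heading 74.4°; drift +13.0° → track 87.4°, groundspeed 202.4 kt
Leg 3: heading 16.1°; drift +19.3° → track 35.4°, groundspeed 152.2 kt
Leg 4: heading 343.0°; drift +14.0° → track 357.0°, groundspeed 123.5 kt
Leg 5: heading 1.8°; drift +18.2° → track 20.0°, groundspeed 138.8 kt
Leg 6: heading 283.4°; drift -12.0° → track 271.4°, groundspeed 119.5 kt

Leg 1: track=207.6°, groundspeed=169.3 kt
Leg 2: track=87.4°, groundspeed=202.4 kt
Leg 3: track=35.4°, groundspeed=152.2 kt
Leg 4: track=357.0°, groundspeed=123.5 kt
Leg 5: track=20.0°, groundspeed=138.8 kt
Leg 6: track=271.4°, groundspeed=119.5 kt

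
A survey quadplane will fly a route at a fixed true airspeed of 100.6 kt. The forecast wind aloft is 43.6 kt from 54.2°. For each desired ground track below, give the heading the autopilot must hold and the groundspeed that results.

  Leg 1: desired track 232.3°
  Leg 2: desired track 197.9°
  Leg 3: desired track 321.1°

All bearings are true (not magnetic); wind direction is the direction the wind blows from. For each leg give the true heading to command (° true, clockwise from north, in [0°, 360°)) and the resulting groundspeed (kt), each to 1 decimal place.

Leg 1: heading=231.5°, groundspeed=144.2 kt
Leg 2: heading=183.0°, groundspeed=132.4 kt
Leg 3: heading=346.7°, groundspeed=93.0 kt

Leg 1: desired track 232.3°; wind correction -0.8° → command heading 231.5°, groundspeed 144.2 kt
Leg 2: desired track 197.9°; wind correction -14.9° → command heading 183.0°, groundspeed 132.4 kt
Leg 3: desired track 321.1°; wind correction +25.6° → command heading 346.7°, groundspeed 93.0 kt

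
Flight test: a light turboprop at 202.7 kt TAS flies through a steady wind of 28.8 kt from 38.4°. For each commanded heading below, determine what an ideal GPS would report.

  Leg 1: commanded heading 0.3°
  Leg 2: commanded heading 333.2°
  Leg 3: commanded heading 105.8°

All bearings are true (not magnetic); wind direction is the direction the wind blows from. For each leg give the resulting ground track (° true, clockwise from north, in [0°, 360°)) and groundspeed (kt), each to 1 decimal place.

Leg 1: track=354.7°, groundspeed=180.9 kt
Leg 2: track=325.4°, groundspeed=192.4 kt
Leg 3: track=113.7°, groundspeed=193.5 kt

Leg 1: heading 0.3°; drift -5.6° → track 354.7°, groundspeed 180.9 kt
Leg 2: heading 333.2°; drift -7.8° → track 325.4°, groundspeed 192.4 kt
Leg 3: heading 105.8°; drift +7.9° → track 113.7°, groundspeed 193.5 kt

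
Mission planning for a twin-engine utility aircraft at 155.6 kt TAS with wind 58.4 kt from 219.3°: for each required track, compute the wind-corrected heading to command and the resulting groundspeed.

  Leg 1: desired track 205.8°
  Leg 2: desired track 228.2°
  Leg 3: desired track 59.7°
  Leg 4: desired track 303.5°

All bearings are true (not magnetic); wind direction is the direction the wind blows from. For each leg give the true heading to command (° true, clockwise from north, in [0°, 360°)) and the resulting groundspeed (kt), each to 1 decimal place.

Leg 1: heading=210.8°, groundspeed=98.2 kt
Leg 2: heading=224.9°, groundspeed=97.6 kt
Leg 3: heading=67.2°, groundspeed=209.0 kt
Leg 4: heading=281.6°, groundspeed=138.4 kt

Leg 1: desired track 205.8°; wind correction +5.0° → command heading 210.8°, groundspeed 98.2 kt
Leg 2: desired track 228.2°; wind correction -3.3° → command heading 224.9°, groundspeed 97.6 kt
Leg 3: desired track 59.7°; wind correction +7.5° → command heading 67.2°, groundspeed 209.0 kt
Leg 4: desired track 303.5°; wind correction -21.9° → command heading 281.6°, groundspeed 138.4 kt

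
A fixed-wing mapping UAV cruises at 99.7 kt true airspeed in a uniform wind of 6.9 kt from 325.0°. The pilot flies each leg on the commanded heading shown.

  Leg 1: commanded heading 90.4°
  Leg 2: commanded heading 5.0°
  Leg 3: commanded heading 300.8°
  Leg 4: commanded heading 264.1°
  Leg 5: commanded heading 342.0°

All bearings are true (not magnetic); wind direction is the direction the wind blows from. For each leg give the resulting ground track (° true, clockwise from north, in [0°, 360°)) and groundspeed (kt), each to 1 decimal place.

Leg 1: heading 90.4°; drift +3.1° → track 93.5°, groundspeed 103.8 kt
Leg 2: heading 5.0°; drift +2.7° → track 7.7°, groundspeed 94.5 kt
Leg 3: heading 300.8°; drift -1.7° → track 299.1°, groundspeed 93.4 kt
Leg 4: heading 264.1°; drift -3.6° → track 260.5°, groundspeed 96.5 kt
Leg 5: heading 342.0°; drift +1.2° → track 343.2°, groundspeed 93.1 kt

Leg 1: track=93.5°, groundspeed=103.8 kt
Leg 2: track=7.7°, groundspeed=94.5 kt
Leg 3: track=299.1°, groundspeed=93.4 kt
Leg 4: track=260.5°, groundspeed=96.5 kt
Leg 5: track=343.2°, groundspeed=93.1 kt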